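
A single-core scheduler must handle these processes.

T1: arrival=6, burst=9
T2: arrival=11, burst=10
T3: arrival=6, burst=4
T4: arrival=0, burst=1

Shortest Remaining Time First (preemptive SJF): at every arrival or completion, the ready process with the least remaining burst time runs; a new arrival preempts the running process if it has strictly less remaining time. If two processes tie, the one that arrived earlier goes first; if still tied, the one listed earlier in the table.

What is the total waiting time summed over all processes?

12

Timeline: | T4 0-1 | idle 1-6 | T3 6-10 | T1 10-19 | T2 19-29 |
Completion: T1=19  T2=29  T3=10  T4=1
Turnaround (C−A): T1=13  T2=18  T3=4  T4=1
Waiting = turnaround − burst: T1=4, T2=8, T3=0, T4=0
Total waiting = 4 + 8 + 0 + 0 = 12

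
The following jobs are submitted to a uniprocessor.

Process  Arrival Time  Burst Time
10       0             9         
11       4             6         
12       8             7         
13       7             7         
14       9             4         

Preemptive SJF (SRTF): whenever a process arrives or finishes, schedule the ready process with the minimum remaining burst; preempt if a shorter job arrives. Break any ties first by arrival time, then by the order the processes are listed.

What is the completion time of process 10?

9

Timeline: | 10 0-9 | 14 9-13 | 11 13-19 | 13 19-26 | 12 26-33 |
Completion: 10=9  11=19  12=33  13=26  14=13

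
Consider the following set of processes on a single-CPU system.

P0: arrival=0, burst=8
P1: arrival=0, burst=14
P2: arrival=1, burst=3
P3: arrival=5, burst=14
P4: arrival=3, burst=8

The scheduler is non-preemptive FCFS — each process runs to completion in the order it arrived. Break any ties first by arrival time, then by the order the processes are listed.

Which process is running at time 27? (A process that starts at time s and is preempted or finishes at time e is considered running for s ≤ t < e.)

Timeline: | P0 0-8 | P1 8-22 | P2 22-25 | P4 25-33 | P3 33-47 |
Completion: P0=8  P1=22  P2=25  P3=47  P4=33

P4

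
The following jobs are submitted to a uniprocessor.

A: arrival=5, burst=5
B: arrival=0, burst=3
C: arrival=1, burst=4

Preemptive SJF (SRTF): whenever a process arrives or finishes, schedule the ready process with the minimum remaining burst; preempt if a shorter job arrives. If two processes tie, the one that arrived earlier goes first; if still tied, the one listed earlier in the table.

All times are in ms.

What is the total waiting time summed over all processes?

Schedule: | B 0-3 | C 3-7 | A 7-12 |
Completion: A=12  B=3  C=7
Waiting = turnaround − burst: A=2, B=0, C=2
Total waiting = 2 + 0 + 2 = 4

4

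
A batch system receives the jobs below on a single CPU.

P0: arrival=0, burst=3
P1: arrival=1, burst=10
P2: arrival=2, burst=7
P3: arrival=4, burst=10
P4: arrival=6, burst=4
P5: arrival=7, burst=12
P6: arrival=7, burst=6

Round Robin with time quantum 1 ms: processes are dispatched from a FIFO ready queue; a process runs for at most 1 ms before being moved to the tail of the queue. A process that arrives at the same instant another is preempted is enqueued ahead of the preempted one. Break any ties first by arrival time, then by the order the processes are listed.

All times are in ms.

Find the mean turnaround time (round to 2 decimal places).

Schedule: | P0 0-1 | P1 1-2 | P0 2-3 | P2 3-4 | P1 4-5 | P0 5-6 | P3 6-7 | P2 7-8 | P1 8-9 | P4 9-10 | P5 10-11 | P6 11-12 | P3 12-13 | P2 13-14 | P1 14-15 | P4 15-16 | P5 16-17 | P6 17-18 | P3 18-19 | P2 19-20 | P1 20-21 | P4 21-22 | P5 22-23 | P6 23-24 | P3 24-25 | P2 25-26 | P1 26-27 | P4 27-28 | P5 28-29 | P6 29-30 | P3 30-31 | P2 31-32 | P1 32-33 | P5 33-34 | P6 34-35 | P3 35-36 | P2 36-37 | P1 37-38 | P5 38-39 | P6 39-40 | P3 40-41 | P1 41-42 | P5 42-43 | P3 43-44 | P1 44-45 | P5 45-46 | P3 46-47 | P5 47-48 | P3 48-49 | P5 49-52 |
Completion: P0=6  P1=45  P2=37  P3=49  P4=28  P5=52  P6=40
Turnaround times: P0=6, P1=44, P2=35, P3=45, P4=22, P5=45, P6=33
Average turnaround = (6+44+35+45+22+45+33) / 7 = 230/7 = 32.86

32.86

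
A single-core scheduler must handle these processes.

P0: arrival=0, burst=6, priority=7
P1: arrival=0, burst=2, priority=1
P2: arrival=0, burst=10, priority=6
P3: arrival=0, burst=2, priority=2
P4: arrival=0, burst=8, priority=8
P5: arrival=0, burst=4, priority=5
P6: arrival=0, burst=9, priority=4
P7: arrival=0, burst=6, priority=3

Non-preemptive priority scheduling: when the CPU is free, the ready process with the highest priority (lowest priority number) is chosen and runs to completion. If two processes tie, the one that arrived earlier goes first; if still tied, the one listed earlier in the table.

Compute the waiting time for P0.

33

Schedule: | P1 0-2 | P3 2-4 | P7 4-10 | P6 10-19 | P5 19-23 | P2 23-33 | P0 33-39 | P4 39-47 |
Completion: P0=39  P1=2  P2=33  P3=4  P4=47  P5=23  P6=19  P7=10
Turnaround (C−A): P0=39  P1=2  P2=33  P3=4  P4=47  P5=23  P6=19  P7=10
Waiting(P0) = turnaround − burst = 39 − 6 = 33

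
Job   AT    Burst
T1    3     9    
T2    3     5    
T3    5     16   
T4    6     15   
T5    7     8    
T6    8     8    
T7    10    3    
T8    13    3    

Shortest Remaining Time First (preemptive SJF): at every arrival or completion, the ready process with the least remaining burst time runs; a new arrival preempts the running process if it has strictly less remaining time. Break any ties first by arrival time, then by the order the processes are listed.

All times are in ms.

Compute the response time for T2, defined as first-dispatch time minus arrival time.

0

Gantt: | idle 0-3 | T2 3-8 | T5 8-10 | T7 10-13 | T8 13-16 | T5 16-22 | T6 22-30 | T1 30-39 | T4 39-54 | T3 54-70 |
Completion: T1=39  T2=8  T3=70  T4=54  T5=22  T6=30  T7=13  T8=16
Turnaround (C−A): T1=36  T2=5  T3=65  T4=48  T5=15  T6=22  T7=3  T8=3
Response(T2) = first start − arrival = 3 − 3 = 0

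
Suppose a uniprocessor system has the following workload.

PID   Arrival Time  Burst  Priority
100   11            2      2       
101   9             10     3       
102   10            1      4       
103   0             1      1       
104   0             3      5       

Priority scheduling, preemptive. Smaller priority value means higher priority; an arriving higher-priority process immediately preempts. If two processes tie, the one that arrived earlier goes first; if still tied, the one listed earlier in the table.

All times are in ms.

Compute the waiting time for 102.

11

Schedule: | 103 0-1 | 104 1-4 | idle 4-9 | 101 9-11 | 100 11-13 | 101 13-21 | 102 21-22 |
Completion: 100=13  101=21  102=22  103=1  104=4
Waiting(102) = turnaround − burst = 12 − 1 = 11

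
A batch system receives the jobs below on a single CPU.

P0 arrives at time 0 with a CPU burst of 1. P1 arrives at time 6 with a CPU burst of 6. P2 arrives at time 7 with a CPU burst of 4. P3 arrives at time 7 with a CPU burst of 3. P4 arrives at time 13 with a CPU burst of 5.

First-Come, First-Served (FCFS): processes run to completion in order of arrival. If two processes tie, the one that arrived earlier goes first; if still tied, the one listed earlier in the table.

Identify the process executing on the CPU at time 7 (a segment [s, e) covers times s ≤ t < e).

Timeline: | P0 0-1 | idle 1-6 | P1 6-12 | P2 12-16 | P3 16-19 | P4 19-24 |
Completion: P0=1  P1=12  P2=16  P3=19  P4=24

P1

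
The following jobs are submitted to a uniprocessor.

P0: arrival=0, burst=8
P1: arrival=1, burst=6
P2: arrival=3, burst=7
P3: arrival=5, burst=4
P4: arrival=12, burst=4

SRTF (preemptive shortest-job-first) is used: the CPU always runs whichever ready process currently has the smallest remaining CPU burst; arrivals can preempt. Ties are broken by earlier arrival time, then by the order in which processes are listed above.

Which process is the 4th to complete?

P0

Schedule: | P0 0-1 | P1 1-7 | P3 7-11 | P0 11-12 | P4 12-16 | P0 16-22 | P2 22-29 |
Completion: P0=22  P1=7  P2=29  P3=11  P4=16
Turnaround (C−A): P0=22  P1=6  P2=26  P3=6  P4=4
Finish order: P1 → P3 → P4 → P0 → P2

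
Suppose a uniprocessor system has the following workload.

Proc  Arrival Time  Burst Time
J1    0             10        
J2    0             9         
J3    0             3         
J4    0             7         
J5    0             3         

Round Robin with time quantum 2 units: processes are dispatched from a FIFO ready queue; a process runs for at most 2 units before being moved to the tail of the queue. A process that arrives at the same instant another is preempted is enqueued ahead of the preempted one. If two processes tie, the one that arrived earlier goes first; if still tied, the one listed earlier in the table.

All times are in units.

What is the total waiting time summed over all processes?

Timeline: | J1 0-2 | J2 2-4 | J3 4-6 | J4 6-8 | J5 8-10 | J1 10-12 | J2 12-14 | J3 14-15 | J4 15-17 | J5 17-18 | J1 18-20 | J2 20-22 | J4 22-24 | J1 24-26 | J2 26-28 | J4 28-29 | J1 29-31 | J2 31-32 |
Completion: J1=31  J2=32  J3=15  J4=29  J5=18
Turnaround (C−A): J1=31  J2=32  J3=15  J4=29  J5=18
Waiting = turnaround − burst: J1=21, J2=23, J3=12, J4=22, J5=15
Total waiting = 21 + 23 + 12 + 22 + 15 = 93

93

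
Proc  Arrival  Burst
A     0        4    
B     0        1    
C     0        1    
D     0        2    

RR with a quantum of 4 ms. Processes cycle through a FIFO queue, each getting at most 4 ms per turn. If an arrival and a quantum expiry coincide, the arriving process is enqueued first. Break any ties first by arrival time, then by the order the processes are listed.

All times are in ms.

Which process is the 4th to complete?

D

Timeline: | A 0-4 | B 4-5 | C 5-6 | D 6-8 |
Completion: A=4  B=5  C=6  D=8
Turnaround (C−A): A=4  B=5  C=6  D=8
Finish order: A → B → C → D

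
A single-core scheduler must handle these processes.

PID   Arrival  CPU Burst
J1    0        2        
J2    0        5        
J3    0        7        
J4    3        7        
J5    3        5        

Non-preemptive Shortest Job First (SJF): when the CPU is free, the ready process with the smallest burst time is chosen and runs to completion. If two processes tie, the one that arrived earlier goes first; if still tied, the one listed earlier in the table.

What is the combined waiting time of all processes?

Schedule: | J1 0-2 | J2 2-7 | J5 7-12 | J3 12-19 | J4 19-26 |
Completion: J1=2  J2=7  J3=19  J4=26  J5=12
Turnaround (C−A): J1=2  J2=7  J3=19  J4=23  J5=9
Waiting = turnaround − burst: J1=0, J2=2, J3=12, J4=16, J5=4
Total waiting = 0 + 2 + 12 + 16 + 4 = 34

34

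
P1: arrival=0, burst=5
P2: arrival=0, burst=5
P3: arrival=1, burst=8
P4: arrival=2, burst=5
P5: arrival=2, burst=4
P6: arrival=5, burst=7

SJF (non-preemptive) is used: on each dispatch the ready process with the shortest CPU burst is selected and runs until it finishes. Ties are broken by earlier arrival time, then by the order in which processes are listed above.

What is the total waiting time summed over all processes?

Schedule: | P1 0-5 | P5 5-9 | P2 9-14 | P4 14-19 | P6 19-26 | P3 26-34 |
Completion: P1=5  P2=14  P3=34  P4=19  P5=9  P6=26
Turnaround (C−A): P1=5  P2=14  P3=33  P4=17  P5=7  P6=21
Waiting = turnaround − burst: P1=0, P2=9, P3=25, P4=12, P5=3, P6=14
Total waiting = 0 + 9 + 25 + 12 + 3 + 14 = 63

63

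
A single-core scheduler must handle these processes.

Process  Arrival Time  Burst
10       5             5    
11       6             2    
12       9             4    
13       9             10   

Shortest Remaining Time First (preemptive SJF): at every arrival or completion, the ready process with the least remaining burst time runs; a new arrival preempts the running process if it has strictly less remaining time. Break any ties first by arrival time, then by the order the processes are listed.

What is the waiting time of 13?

7

Timeline: | idle 0-5 | 10 5-6 | 11 6-8 | 10 8-12 | 12 12-16 | 13 16-26 |
Completion: 10=12  11=8  12=16  13=26
Turnaround (C−A): 10=7  11=2  12=7  13=17
Waiting(13) = turnaround − burst = 17 − 10 = 7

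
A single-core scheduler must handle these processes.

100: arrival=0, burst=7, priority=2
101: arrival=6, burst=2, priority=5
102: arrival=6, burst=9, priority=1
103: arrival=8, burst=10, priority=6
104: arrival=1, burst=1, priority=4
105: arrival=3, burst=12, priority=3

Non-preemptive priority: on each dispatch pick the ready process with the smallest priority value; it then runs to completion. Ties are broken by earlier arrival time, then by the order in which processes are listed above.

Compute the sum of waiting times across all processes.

87

Gantt: | 100 0-7 | 102 7-16 | 105 16-28 | 104 28-29 | 101 29-31 | 103 31-41 |
Completion: 100=7  101=31  102=16  103=41  104=29  105=28
Turnaround (C−A): 100=7  101=25  102=10  103=33  104=28  105=25
Waiting = turnaround − burst: 100=0, 101=23, 102=1, 103=23, 104=27, 105=13
Total waiting = 0 + 23 + 1 + 23 + 27 + 13 = 87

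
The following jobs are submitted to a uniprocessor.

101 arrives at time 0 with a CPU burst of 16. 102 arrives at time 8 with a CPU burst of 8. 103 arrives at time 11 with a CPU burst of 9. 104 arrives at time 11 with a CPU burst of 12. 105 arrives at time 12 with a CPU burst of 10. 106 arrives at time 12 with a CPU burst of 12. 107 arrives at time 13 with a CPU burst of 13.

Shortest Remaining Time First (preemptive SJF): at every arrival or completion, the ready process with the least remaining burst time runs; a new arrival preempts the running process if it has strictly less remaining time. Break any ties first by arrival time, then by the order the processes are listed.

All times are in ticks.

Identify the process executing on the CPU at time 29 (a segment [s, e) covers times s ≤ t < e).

Schedule: | 101 0-16 | 102 16-24 | 103 24-33 | 105 33-43 | 104 43-55 | 106 55-67 | 107 67-80 |
Completion: 101=16  102=24  103=33  104=55  105=43  106=67  107=80
Turnaround (C−A): 101=16  102=16  103=22  104=44  105=31  106=55  107=67

103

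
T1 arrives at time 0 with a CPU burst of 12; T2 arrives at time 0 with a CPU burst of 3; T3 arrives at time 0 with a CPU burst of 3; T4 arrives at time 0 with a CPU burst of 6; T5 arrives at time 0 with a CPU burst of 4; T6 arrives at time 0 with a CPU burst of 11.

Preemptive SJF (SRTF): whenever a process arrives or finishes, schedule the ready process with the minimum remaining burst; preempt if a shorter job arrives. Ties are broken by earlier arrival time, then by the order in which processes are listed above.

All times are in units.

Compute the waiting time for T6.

16

Timeline: | T2 0-3 | T3 3-6 | T5 6-10 | T4 10-16 | T6 16-27 | T1 27-39 |
Completion: T1=39  T2=3  T3=6  T4=16  T5=10  T6=27
Turnaround (C−A): T1=39  T2=3  T3=6  T4=16  T5=10  T6=27
Waiting(T6) = turnaround − burst = 27 − 11 = 16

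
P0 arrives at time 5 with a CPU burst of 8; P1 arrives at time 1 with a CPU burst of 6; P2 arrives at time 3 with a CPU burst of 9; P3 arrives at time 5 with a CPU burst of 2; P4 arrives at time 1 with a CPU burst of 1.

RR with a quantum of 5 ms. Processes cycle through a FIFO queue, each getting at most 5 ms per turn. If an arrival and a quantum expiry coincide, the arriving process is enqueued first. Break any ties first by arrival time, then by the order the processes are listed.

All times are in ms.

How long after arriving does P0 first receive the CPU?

Schedule: | idle 0-1 | P1 1-6 | P4 6-7 | P2 7-12 | P0 12-17 | P3 17-19 | P1 19-20 | P2 20-24 | P0 24-27 |
Completion: P0=27  P1=20  P2=24  P3=19  P4=7
Turnaround (C−A): P0=22  P1=19  P2=21  P3=14  P4=6
Response(P0) = first start − arrival = 12 − 5 = 7

7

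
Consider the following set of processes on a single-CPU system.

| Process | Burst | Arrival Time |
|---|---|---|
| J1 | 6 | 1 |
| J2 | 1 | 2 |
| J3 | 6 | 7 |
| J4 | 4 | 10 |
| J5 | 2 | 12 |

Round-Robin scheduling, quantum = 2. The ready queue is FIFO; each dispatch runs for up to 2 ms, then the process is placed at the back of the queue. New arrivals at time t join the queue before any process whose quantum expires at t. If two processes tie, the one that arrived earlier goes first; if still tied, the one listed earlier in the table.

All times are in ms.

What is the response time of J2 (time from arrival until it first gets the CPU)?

1

Timeline: | idle 0-1 | J1 1-3 | J2 3-4 | J1 4-8 | J3 8-10 | J4 10-12 | J3 12-14 | J5 14-16 | J4 16-18 | J3 18-20 |
Completion: J1=8  J2=4  J3=20  J4=18  J5=16
Response(J2) = first start − arrival = 3 − 2 = 1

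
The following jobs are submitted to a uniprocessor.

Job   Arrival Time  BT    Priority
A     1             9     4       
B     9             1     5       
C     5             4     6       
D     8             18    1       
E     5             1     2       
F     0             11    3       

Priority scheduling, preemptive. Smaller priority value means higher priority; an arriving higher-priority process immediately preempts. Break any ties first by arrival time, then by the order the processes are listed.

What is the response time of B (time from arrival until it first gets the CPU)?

Timeline: | F 0-5 | E 5-6 | F 6-8 | D 8-26 | F 26-30 | A 30-39 | B 39-40 | C 40-44 |
Completion: A=39  B=40  C=44  D=26  E=6  F=30
Turnaround (C−A): A=38  B=31  C=39  D=18  E=1  F=30
Response(B) = first start − arrival = 39 − 9 = 30

30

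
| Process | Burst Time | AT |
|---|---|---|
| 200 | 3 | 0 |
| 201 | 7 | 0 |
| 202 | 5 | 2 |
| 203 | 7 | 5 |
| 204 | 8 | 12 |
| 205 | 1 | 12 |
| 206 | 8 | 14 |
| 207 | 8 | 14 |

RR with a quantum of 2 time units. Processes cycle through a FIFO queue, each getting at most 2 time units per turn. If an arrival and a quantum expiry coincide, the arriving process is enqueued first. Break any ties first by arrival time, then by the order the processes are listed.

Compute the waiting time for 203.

Timeline: | 200 0-2 | 201 2-4 | 202 4-6 | 200 6-7 | 201 7-9 | 203 9-11 | 202 11-13 | 201 13-15 | 203 15-17 | 204 17-19 | 205 19-20 | 202 20-21 | 206 21-23 | 207 23-25 | 201 25-26 | 203 26-28 | 204 28-30 | 206 30-32 | 207 32-34 | 203 34-35 | 204 35-37 | 206 37-39 | 207 39-41 | 204 41-43 | 206 43-45 | 207 45-47 |
Completion: 200=7  201=26  202=21  203=35  204=43  205=20  206=45  207=47
Turnaround (C−A): 200=7  201=26  202=19  203=30  204=31  205=8  206=31  207=33
Waiting(203) = turnaround − burst = 30 − 7 = 23

23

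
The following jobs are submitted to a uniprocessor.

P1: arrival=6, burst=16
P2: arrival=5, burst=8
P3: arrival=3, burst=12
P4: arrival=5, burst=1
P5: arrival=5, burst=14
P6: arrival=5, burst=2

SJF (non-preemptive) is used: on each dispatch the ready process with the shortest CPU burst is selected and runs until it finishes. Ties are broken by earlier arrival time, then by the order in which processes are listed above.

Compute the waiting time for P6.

11

Schedule: | idle 0-3 | P3 3-15 | P4 15-16 | P6 16-18 | P2 18-26 | P5 26-40 | P1 40-56 |
Completion: P1=56  P2=26  P3=15  P4=16  P5=40  P6=18
Waiting(P6) = turnaround − burst = 13 − 2 = 11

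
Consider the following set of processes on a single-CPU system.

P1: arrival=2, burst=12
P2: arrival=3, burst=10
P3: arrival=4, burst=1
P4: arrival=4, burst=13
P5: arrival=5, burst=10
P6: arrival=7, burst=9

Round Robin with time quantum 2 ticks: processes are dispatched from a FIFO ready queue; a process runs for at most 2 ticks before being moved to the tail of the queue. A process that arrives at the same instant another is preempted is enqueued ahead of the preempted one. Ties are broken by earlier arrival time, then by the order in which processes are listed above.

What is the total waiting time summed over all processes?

Timeline: | idle 0-2 | P1 2-4 | P2 4-6 | P3 6-7 | P4 7-9 | P1 9-11 | P5 11-13 | P2 13-15 | P6 15-17 | P4 17-19 | P1 19-21 | P5 21-23 | P2 23-25 | P6 25-27 | P4 27-29 | P1 29-31 | P5 31-33 | P2 33-35 | P6 35-37 | P4 37-39 | P1 39-41 | P5 41-43 | P2 43-45 | P6 45-47 | P4 47-49 | P1 49-51 | P5 51-53 | P6 53-54 | P4 54-57 |
Completion: P1=51  P2=45  P3=7  P4=57  P5=53  P6=54
Waiting = turnaround − burst: P1=37, P2=32, P3=2, P4=40, P5=38, P6=38
Total waiting = 37 + 32 + 2 + 40 + 38 + 38 = 187

187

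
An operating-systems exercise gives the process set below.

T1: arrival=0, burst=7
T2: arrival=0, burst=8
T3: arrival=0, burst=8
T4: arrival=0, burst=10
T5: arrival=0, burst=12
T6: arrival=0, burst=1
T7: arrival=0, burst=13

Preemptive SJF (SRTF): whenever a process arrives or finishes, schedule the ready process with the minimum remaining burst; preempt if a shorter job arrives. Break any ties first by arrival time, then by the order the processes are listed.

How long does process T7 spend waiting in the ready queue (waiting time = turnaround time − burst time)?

Schedule: | T6 0-1 | T1 1-8 | T2 8-16 | T3 16-24 | T4 24-34 | T5 34-46 | T7 46-59 |
Completion: T1=8  T2=16  T3=24  T4=34  T5=46  T6=1  T7=59
Turnaround (C−A): T1=8  T2=16  T3=24  T4=34  T5=46  T6=1  T7=59
Waiting(T7) = turnaround − burst = 59 − 13 = 46

46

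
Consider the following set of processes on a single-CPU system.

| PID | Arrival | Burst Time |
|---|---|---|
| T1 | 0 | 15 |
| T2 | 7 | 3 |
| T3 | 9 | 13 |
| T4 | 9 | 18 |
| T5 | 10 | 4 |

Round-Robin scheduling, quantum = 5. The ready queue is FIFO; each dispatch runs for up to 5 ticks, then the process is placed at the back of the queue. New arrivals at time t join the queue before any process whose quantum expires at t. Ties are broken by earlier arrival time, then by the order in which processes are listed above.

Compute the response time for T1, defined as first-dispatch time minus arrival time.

0

Schedule: | T1 0-10 | T2 10-13 | T3 13-18 | T4 18-23 | T5 23-27 | T1 27-32 | T3 32-37 | T4 37-42 | T3 42-45 | T4 45-53 |
Completion: T1=32  T2=13  T3=45  T4=53  T5=27
Turnaround (C−A): T1=32  T2=6  T3=36  T4=44  T5=17
Response(T1) = first start − arrival = 0 − 0 = 0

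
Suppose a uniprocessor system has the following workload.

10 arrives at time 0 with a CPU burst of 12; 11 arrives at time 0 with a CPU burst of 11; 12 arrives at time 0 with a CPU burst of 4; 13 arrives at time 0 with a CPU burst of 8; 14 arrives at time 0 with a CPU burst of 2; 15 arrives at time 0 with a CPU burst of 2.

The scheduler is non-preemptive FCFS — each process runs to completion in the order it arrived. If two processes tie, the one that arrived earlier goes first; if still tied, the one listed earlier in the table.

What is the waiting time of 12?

Gantt: | 10 0-12 | 11 12-23 | 12 23-27 | 13 27-35 | 14 35-37 | 15 37-39 |
Completion: 10=12  11=23  12=27  13=35  14=37  15=39
Turnaround (C−A): 10=12  11=23  12=27  13=35  14=37  15=39
Waiting(12) = turnaround − burst = 27 − 4 = 23

23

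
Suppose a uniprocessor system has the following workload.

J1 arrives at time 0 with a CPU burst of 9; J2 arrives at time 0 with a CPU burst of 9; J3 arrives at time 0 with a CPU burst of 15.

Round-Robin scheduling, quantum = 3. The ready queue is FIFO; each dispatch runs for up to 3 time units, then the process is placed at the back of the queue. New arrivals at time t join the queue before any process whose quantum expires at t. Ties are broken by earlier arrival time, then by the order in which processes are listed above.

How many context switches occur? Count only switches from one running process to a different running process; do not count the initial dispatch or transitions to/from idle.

Schedule: | J1 0-3 | J2 3-6 | J3 6-9 | J1 9-12 | J2 12-15 | J3 15-18 | J1 18-21 | J2 21-24 | J3 24-33 |
Completion: J1=21  J2=24  J3=33
Turnaround (C−A): J1=21  J2=24  J3=33

8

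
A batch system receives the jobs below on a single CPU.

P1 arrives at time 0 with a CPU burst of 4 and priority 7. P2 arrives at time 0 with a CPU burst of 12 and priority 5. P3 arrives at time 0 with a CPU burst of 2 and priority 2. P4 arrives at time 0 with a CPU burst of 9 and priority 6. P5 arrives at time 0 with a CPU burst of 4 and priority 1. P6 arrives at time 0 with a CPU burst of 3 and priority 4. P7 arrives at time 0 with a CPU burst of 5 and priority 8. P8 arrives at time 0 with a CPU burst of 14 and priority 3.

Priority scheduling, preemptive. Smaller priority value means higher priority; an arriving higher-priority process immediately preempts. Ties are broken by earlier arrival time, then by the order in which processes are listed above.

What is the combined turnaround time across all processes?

Timeline: | P5 0-4 | P3 4-6 | P8 6-20 | P6 20-23 | P2 23-35 | P4 35-44 | P1 44-48 | P7 48-53 |
Completion: P1=48  P2=35  P3=6  P4=44  P5=4  P6=23  P7=53  P8=20
Turnaround = completion − arrival: P1=48, P2=35, P3=6, P4=44, P5=4, P6=23, P7=53, P8=20
Total turnaround = 48 + 35 + 6 + 44 + 4 + 23 + 53 + 20 = 233

233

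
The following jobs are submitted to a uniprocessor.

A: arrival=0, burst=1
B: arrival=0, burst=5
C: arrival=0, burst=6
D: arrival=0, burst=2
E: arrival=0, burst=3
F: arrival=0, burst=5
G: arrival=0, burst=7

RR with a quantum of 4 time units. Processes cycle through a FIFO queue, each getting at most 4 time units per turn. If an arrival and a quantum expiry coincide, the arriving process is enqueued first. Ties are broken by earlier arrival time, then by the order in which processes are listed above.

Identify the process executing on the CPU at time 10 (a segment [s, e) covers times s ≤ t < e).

D

Timeline: | A 0-1 | B 1-5 | C 5-9 | D 9-11 | E 11-14 | F 14-18 | G 18-22 | B 22-23 | C 23-25 | F 25-26 | G 26-29 |
Completion: A=1  B=23  C=25  D=11  E=14  F=26  G=29
Turnaround (C−A): A=1  B=23  C=25  D=11  E=14  F=26  G=29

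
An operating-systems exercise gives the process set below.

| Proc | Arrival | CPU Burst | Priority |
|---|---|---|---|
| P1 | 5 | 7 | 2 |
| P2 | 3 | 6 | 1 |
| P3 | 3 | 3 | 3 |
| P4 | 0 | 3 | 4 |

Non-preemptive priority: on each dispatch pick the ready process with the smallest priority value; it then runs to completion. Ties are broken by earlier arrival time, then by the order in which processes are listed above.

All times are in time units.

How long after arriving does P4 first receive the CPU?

Gantt: | P4 0-3 | P2 3-9 | P1 9-16 | P3 16-19 |
Completion: P1=16  P2=9  P3=19  P4=3
Turnaround (C−A): P1=11  P2=6  P3=16  P4=3
Response(P4) = first start − arrival = 0 − 0 = 0

0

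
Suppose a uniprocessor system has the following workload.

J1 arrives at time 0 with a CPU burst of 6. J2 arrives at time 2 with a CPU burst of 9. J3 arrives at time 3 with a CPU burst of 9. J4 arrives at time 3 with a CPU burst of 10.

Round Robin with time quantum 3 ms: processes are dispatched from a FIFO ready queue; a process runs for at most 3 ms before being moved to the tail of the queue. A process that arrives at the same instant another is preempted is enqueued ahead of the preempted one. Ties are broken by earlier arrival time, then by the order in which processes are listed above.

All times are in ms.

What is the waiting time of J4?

21

Timeline: | J1 0-3 | J2 3-6 | J3 6-9 | J4 9-12 | J1 12-15 | J2 15-18 | J3 18-21 | J4 21-24 | J2 24-27 | J3 27-30 | J4 30-34 |
Completion: J1=15  J2=27  J3=30  J4=34
Waiting(J4) = turnaround − burst = 31 − 10 = 21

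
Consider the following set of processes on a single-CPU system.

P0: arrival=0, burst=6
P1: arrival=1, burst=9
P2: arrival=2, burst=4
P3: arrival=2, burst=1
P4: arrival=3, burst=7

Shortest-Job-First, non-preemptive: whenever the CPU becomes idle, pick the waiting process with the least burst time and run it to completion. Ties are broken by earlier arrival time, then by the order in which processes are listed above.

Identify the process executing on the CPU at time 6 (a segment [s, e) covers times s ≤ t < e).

P3

Timeline: | P0 0-6 | P3 6-7 | P2 7-11 | P4 11-18 | P1 18-27 |
Completion: P0=6  P1=27  P2=11  P3=7  P4=18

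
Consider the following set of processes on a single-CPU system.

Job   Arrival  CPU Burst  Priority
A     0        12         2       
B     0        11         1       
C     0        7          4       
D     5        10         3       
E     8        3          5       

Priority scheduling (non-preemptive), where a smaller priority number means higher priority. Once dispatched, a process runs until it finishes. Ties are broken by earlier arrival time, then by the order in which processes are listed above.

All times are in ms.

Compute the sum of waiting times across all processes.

Gantt: | B 0-11 | A 11-23 | D 23-33 | C 33-40 | E 40-43 |
Completion: A=23  B=11  C=40  D=33  E=43
Waiting = turnaround − burst: A=11, B=0, C=33, D=18, E=32
Total waiting = 11 + 0 + 33 + 18 + 32 = 94

94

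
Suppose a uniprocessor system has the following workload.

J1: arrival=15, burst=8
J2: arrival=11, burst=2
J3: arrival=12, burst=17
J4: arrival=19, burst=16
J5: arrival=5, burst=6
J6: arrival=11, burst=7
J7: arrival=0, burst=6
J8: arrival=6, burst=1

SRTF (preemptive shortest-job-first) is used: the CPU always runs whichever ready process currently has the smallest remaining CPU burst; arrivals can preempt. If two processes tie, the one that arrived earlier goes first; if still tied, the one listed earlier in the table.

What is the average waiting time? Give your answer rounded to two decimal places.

7.50

Gantt: | J7 0-6 | J8 6-7 | J5 7-13 | J2 13-15 | J6 15-22 | J1 22-30 | J4 30-46 | J3 46-63 |
Completion: J1=30  J2=15  J3=63  J4=46  J5=13  J6=22  J7=6  J8=7
Waiting times: J1=7, J2=2, J3=34, J4=11, J5=2, J6=4, J7=0, J8=0
Average waiting = (7+2+34+11+2+4+0+0) / 8 = 60/8 = 7.50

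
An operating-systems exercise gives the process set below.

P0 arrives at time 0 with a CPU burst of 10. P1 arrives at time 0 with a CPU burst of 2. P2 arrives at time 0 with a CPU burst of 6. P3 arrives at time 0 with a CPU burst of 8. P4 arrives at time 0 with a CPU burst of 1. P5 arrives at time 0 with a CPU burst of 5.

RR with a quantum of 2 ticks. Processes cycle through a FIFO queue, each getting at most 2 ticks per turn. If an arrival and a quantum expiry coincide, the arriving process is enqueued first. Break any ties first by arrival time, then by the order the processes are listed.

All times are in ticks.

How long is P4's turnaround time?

9

Schedule: | P0 0-2 | P1 2-4 | P2 4-6 | P3 6-8 | P4 8-9 | P5 9-11 | P0 11-13 | P2 13-15 | P3 15-17 | P5 17-19 | P0 19-21 | P2 21-23 | P3 23-25 | P5 25-26 | P0 26-28 | P3 28-30 | P0 30-32 |
Completion: P0=32  P1=4  P2=23  P3=30  P4=9  P5=26
Turnaround (C−A): P0=32  P1=4  P2=23  P3=30  P4=9  P5=26
Turnaround(P4) = completion − arrival = 9 − 0 = 9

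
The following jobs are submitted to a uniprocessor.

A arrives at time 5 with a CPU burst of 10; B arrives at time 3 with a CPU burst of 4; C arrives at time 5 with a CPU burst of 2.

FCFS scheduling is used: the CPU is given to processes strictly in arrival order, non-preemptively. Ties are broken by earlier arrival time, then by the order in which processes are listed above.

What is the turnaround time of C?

Timeline: | idle 0-3 | B 3-7 | A 7-17 | C 17-19 |
Completion: A=17  B=7  C=19
Turnaround(C) = completion − arrival = 19 − 5 = 14

14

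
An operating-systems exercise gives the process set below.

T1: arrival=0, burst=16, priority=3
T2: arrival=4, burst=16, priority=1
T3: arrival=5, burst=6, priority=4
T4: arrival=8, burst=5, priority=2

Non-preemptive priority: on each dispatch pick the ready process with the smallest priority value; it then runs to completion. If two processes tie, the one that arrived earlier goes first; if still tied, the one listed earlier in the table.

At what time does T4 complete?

37

Schedule: | T1 0-16 | T2 16-32 | T4 32-37 | T3 37-43 |
Completion: T1=16  T2=32  T3=43  T4=37
Turnaround (C−A): T1=16  T2=28  T3=38  T4=29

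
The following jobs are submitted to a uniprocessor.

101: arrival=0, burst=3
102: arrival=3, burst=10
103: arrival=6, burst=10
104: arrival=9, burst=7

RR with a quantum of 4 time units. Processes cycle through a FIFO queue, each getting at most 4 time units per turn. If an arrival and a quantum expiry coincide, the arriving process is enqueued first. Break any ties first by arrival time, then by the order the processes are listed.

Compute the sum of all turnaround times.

68

Gantt: | 101 0-3 | 102 3-7 | 103 7-11 | 102 11-15 | 104 15-19 | 103 19-23 | 102 23-25 | 104 25-28 | 103 28-30 |
Completion: 101=3  102=25  103=30  104=28
Turnaround (C−A): 101=3  102=22  103=24  104=19
Turnaround = completion − arrival: 101=3, 102=22, 103=24, 104=19
Total turnaround = 3 + 22 + 24 + 19 = 68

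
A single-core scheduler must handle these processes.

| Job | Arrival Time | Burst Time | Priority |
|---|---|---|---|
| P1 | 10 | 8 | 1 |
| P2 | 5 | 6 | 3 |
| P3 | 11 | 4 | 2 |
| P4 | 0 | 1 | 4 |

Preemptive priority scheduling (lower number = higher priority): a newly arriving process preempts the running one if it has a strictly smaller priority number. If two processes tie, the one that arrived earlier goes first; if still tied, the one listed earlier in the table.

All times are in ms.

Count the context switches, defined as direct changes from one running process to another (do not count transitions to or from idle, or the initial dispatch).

3

Timeline: | P4 0-1 | idle 1-5 | P2 5-10 | P1 10-18 | P3 18-22 | P2 22-23 |
Completion: P1=18  P2=23  P3=22  P4=1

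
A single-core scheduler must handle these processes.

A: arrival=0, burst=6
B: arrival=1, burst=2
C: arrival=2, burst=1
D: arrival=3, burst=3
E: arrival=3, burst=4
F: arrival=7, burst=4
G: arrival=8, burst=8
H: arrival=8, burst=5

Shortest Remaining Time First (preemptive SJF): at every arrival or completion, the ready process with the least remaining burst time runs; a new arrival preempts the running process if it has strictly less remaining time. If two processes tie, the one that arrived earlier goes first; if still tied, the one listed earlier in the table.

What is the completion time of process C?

Gantt: | A 0-1 | B 1-3 | C 3-4 | D 4-7 | E 7-11 | F 11-15 | A 15-20 | H 20-25 | G 25-33 |
Completion: A=20  B=3  C=4  D=7  E=11  F=15  G=33  H=25
Turnaround (C−A): A=20  B=2  C=2  D=4  E=8  F=8  G=25  H=17

4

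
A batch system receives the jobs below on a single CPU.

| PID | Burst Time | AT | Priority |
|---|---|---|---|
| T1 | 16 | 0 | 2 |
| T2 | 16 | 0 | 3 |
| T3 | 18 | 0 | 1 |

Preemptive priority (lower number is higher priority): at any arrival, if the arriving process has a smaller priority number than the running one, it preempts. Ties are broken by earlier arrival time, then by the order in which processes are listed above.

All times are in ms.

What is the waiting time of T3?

Gantt: | T3 0-18 | T1 18-34 | T2 34-50 |
Completion: T1=34  T2=50  T3=18
Turnaround (C−A): T1=34  T2=50  T3=18
Waiting(T3) = turnaround − burst = 18 − 18 = 0

0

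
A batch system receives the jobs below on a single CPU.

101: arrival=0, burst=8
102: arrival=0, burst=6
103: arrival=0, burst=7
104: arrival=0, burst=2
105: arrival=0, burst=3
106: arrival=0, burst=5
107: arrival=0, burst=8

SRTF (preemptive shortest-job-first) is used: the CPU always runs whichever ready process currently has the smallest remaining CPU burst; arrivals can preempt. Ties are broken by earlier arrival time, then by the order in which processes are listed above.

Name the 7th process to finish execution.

Schedule: | 104 0-2 | 105 2-5 | 106 5-10 | 102 10-16 | 103 16-23 | 101 23-31 | 107 31-39 |
Completion: 101=31  102=16  103=23  104=2  105=5  106=10  107=39
Turnaround (C−A): 101=31  102=16  103=23  104=2  105=5  106=10  107=39
Finish order: 104 → 105 → 106 → 102 → 103 → 101 → 107

107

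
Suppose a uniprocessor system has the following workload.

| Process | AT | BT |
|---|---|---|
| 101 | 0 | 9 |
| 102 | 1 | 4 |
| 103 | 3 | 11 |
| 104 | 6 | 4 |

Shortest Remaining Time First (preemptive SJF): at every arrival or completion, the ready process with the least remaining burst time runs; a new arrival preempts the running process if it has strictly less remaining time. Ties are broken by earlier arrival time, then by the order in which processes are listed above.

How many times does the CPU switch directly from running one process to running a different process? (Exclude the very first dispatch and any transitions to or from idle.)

Timeline: | 101 0-1 | 102 1-5 | 101 5-6 | 104 6-10 | 101 10-17 | 103 17-28 |
Completion: 101=17  102=5  103=28  104=10
Turnaround (C−A): 101=17  102=4  103=25  104=4

5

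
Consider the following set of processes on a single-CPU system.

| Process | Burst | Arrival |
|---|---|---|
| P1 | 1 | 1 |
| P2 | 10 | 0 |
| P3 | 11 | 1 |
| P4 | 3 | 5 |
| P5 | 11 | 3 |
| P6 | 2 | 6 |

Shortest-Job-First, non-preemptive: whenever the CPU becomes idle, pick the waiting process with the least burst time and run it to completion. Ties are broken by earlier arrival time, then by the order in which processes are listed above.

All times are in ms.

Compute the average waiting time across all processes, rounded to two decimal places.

10.17

Timeline: | P2 0-10 | P1 10-11 | P6 11-13 | P4 13-16 | P3 16-27 | P5 27-38 |
Completion: P1=11  P2=10  P3=27  P4=16  P5=38  P6=13
Waiting times: P1=9, P2=0, P3=15, P4=8, P5=24, P6=5
Average waiting = (9+0+15+8+24+5) / 6 = 61/6 = 10.17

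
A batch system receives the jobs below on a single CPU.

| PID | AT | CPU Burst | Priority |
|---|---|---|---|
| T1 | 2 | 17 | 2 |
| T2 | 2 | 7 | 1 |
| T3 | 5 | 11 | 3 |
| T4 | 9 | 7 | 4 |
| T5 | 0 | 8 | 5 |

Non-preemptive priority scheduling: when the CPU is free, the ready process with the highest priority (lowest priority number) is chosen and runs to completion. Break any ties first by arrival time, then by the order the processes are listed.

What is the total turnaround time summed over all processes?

Gantt: | T5 0-8 | T2 8-15 | T1 15-32 | T3 32-43 | T4 43-50 |
Completion: T1=32  T2=15  T3=43  T4=50  T5=8
Turnaround (C−A): T1=30  T2=13  T3=38  T4=41  T5=8
Turnaround = completion − arrival: T1=30, T2=13, T3=38, T4=41, T5=8
Total turnaround = 30 + 13 + 38 + 41 + 8 = 130

130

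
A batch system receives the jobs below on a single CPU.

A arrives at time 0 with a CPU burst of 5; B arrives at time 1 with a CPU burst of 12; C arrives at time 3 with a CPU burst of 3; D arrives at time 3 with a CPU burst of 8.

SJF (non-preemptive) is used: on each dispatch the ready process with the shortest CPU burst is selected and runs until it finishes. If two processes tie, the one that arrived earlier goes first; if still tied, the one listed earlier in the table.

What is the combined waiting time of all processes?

22

Gantt: | A 0-5 | C 5-8 | D 8-16 | B 16-28 |
Completion: A=5  B=28  C=8  D=16
Waiting = turnaround − burst: A=0, B=15, C=2, D=5
Total waiting = 0 + 15 + 2 + 5 = 22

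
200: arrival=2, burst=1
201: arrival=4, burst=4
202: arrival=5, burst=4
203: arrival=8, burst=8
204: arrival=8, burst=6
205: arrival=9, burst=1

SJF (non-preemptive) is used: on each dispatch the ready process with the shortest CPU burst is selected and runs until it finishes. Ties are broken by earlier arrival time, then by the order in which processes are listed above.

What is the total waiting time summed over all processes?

Timeline: | idle 0-2 | 200 2-3 | idle 3-4 | 201 4-8 | 202 8-12 | 205 12-13 | 204 13-19 | 203 19-27 |
Completion: 200=3  201=8  202=12  203=27  204=19  205=13
Waiting = turnaround − burst: 200=0, 201=0, 202=3, 203=11, 204=5, 205=3
Total waiting = 0 + 0 + 3 + 11 + 5 + 3 = 22

22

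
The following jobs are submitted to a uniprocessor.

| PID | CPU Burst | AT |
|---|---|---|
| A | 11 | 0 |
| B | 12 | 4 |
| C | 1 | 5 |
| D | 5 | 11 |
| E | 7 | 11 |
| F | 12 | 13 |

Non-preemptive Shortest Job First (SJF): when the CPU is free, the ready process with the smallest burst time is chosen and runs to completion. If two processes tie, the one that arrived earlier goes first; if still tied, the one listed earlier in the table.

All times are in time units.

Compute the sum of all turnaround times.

Schedule: | A 0-11 | C 11-12 | D 12-17 | E 17-24 | B 24-36 | F 36-48 |
Completion: A=11  B=36  C=12  D=17  E=24  F=48
Turnaround = completion − arrival: A=11, B=32, C=7, D=6, E=13, F=35
Total turnaround = 11 + 32 + 7 + 6 + 13 + 35 = 104

104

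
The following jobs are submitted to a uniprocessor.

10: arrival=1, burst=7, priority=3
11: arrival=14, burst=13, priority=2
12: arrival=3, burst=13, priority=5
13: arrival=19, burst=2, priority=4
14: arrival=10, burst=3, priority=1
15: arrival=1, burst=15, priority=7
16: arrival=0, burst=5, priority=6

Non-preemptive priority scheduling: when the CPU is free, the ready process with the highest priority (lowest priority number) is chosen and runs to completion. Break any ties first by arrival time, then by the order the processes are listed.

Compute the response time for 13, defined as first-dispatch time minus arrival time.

9

Schedule: | 16 0-5 | 10 5-12 | 14 12-15 | 11 15-28 | 13 28-30 | 12 30-43 | 15 43-58 |
Completion: 10=12  11=28  12=43  13=30  14=15  15=58  16=5
Turnaround (C−A): 10=11  11=14  12=40  13=11  14=5  15=57  16=5
Response(13) = first start − arrival = 28 − 19 = 9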